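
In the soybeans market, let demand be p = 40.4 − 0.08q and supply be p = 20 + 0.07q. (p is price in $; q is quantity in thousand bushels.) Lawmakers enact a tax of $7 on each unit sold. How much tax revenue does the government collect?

Competitive equilibrium: 40.4 − 0.08q = 20 + 0.07q → q* = 136, p* = 29.52.
With the tax, the buyer price exceeds the seller price by 7: (40.4 − 0.08q) − (20 + 0.07q) = 7 → q' = 89.3333.
Tax revenue = 7 × 89.3333 = $625.33 thousand.

$625.33 thousand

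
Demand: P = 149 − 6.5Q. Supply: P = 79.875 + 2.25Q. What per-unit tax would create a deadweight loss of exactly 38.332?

Competitive equilibrium: 149 − 6.5Q = 79.875 + 2.25Q → Q* = 7.9, P* = 97.65.
A tax t gives ΔQ = t/8.75 and wedge t, so DWL = t²/17.5.
t²/17.5 = 38.332 → t² = 670.81 → t = 25.9.

25.9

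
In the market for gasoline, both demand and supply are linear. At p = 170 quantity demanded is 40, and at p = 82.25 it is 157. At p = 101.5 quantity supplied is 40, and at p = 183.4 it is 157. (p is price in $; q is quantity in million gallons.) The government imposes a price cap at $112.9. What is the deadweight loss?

Demand slope = (82.25 − 170)/(157 − 40) = −0.75, so p = 200 − 0.75q.
Supply slope = (183.4 − 101.5)/(157 − 40) = 0.7, so p = 73.5 + 0.7q.
Competitive equilibrium: 200 − 0.75q = 73.5 + 0.7q → q* = 87.2414, p* = 134.569.
At the ceiling p = 112.9, quantity supplied = (112.9 − 73.5)/0.7 = 56.2857.
Willingness to pay at q' = 56.2857: 200 − 0.75·56.2857 = 157.7857.
Δq = 87.2414 − 56.2857 = 30.9557; wedge = 157.7857 − 112.9 = 44.8857.
Deadweight loss = ½ × 30.9557 × 44.8857 = $694.73 million.

$694.73 million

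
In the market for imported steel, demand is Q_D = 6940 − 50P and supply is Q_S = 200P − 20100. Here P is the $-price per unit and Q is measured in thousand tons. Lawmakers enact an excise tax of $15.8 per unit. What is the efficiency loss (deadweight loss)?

In inverse form: demand P = 138.8 − 0.02Q, supply P = 100.5 + 0.005Q.
Competitive equilibrium: 138.8 − 0.02Q = 100.5 + 0.005Q → Q* = 1532, P* = 108.16.
With the tax, the buyer price exceeds the seller price by 15.8: (138.8 − 0.02Q) − (100.5 + 0.005Q) = 15.8 → Q' = 900.
ΔQ = 1532 − 900 = 632; the wedge equals the tax, 15.8.
Welfare loss = ½ × 632 × 15.8 = $4992.80 thousand.

$4992.80 thousand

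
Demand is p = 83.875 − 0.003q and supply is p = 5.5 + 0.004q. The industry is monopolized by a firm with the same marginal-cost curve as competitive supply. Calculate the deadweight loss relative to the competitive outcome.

39488.40

Competitive equilibrium: 83.875 − 0.003q = 5.5 + 0.004q → q* = 11196.4286, p* = 50.2857.
Marginal revenue: MR = 83.875 − 0.006q. Set MR = MC: 83.875 − 0.006q = 5.5 + 0.004q → q_m = 7837.5.
Price p_m = 83.875 − 0.003·7837.5 = 60.3625; MC(q_m) = 5.5 + 0.004·7837.5 = 36.85.
Competitive q* = 11196.4286, so Δq = 3358.9286; wedge = 60.3625 − 36.85 = 23.5125.
Deadweight loss = ½ × 3358.9286 × 23.5125 = 39488.40.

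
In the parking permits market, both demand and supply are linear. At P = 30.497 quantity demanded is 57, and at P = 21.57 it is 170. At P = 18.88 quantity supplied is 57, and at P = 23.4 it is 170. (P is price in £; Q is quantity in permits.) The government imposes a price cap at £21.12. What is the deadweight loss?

Demand slope = (21.57 − 30.497)/(170 − 57) = −0.079, so P = 35 − 0.079Q.
Supply slope = (23.4 − 18.88)/(170 − 57) = 0.04, so P = 16.6 + 0.04Q.
Competitive equilibrium: 35 − 0.079Q = 16.6 + 0.04Q → Q* = 154.6218, P* = 22.7849.
At the ceiling P = 21.12, quantity supplied = (21.12 − 16.6)/0.04 = 113.
Willingness to pay at Q' = 113: 35 − 0.079·113 = 26.073.
ΔQ = 154.6218 − 113 = 41.6218; wedge = 26.073 − 21.12 = 4.953.
Deadweight loss = ½ × 41.6218 × 4.953 = £103.08.

£103.08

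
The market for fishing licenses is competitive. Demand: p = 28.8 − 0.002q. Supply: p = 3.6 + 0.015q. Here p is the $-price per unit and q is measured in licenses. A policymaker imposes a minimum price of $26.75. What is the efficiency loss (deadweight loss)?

Competitive equilibrium: 28.8 − 0.002q = 3.6 + 0.015q → q* = 1482.3529, p* = 25.8353.
At the floor p = 26.75, quantity demanded = (28.8 − 26.75)/0.002 = 1025.
Sellers' marginal cost at q' = 1025: 3.6 + 0.015·1025 = 18.975.
Δq = 1482.3529 − 1025 = 457.3529; wedge = 26.75 − 18.975 = 7.775.
Deadweight loss = ½ × 457.3529 × 7.775 = $1777.96.

$1777.96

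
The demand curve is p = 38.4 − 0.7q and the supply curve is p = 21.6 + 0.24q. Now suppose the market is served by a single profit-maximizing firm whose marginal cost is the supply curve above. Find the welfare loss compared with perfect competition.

27.35

Competitive equilibrium: 38.4 − 0.7q = 21.6 + 0.24q → q* = 17.8723, p* = 25.8894.
Marginal revenue: MR = 38.4 − 1.4q. Set MR = MC: 38.4 − 1.4q = 21.6 + 0.24q → q_m = 10.2439.
Price p_m = 38.4 − 0.7·10.2439 = 31.2293; MC(q_m) = 21.6 + 0.24·10.2439 = 24.0585.
Competitive q* = 17.8723, so Δq = 7.6284; wedge = 31.2293 − 24.0585 = 7.1708.
Welfare loss = ½ × 7.6284 × 7.1708 = 27.35.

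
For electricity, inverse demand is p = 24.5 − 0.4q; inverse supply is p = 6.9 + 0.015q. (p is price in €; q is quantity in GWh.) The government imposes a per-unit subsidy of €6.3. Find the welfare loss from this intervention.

Competitive equilibrium: 24.5 − 0.4q = 6.9 + 0.015q → q* = 42.4096, p* = 7.5361.
The subsidy lowers effective supply by 6.3: p = 0.6 + 0.015q.
New quantity: 24.5 − 0.4q = 0.6 + 0.015q → q' = 57.5904.
Overproduction Δq = 57.5904 − 42.4096 = 15.1808; wedge = subsidy = 6.3.
DWL = ½ × 15.1808 × 6.3 = €47.82.

€47.82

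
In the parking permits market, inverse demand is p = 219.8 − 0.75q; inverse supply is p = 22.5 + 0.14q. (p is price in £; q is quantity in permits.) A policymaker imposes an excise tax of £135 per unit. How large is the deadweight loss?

£10238.76

Competitive equilibrium: 219.8 − 0.75q = 22.5 + 0.14q → q* = 221.6854, p* = 53.536.
With the tax, the buyer price exceeds the seller price by 135: (219.8 − 0.75q) − (22.5 + 0.14q) = 135 → q' = 70.
Δq = 221.6854 − 70 = 151.6854; the wedge equals the tax, 135.
The triangle = ½ × 151.6854 × 135 = £10238.76.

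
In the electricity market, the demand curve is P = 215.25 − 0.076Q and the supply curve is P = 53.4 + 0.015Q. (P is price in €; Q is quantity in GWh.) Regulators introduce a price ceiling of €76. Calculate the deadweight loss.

Competitive equilibrium: 215.25 − 0.076Q = 53.4 + 0.015Q → Q* = 1778.571429, P* = 80.078571.
At the ceiling P = 76, quantity supplied = (76 − 53.4)/0.015 = 1506.666667.
Willingness to pay at Q' = 1506.666667: 215.25 − 0.076·1506.666667 = 100.743333.
ΔQ = 1778.571429 − 1506.666667 = 271.904762; wedge = 100.743333 − 76 = 24.743333.
The triangle = ½ × 271.904762 × 24.743333 = €3363.92.

€3363.92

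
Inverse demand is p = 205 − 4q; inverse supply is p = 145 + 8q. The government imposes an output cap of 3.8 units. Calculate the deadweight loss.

Competitive equilibrium: 205 − 4q = 145 + 8q → q* = 5, p* = 185.
At q = 3.8: demand price = 205 − 4·3.8 = 189.8; supply price = 145 + 8·3.8 = 175.4.
Δq = 5 − 3.8 = 1.2; wedge = 189.8 − 175.4 = 14.4.
The triangle = ½ × 1.2 × 14.4 = 8.64.

8.64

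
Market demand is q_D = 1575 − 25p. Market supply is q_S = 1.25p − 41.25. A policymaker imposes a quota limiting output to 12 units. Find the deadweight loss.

In inverse form: demand p = 63 − 0.04q, supply p = 33 + 0.8q.
Competitive equilibrium: 63 − 0.04q = 33 + 0.8q → q* = 35.7143, p* = 61.5714.
At q = 12: demand price = 63 − 0.04·12 = 62.52; supply price = 33 + 0.8·12 = 42.6.
Δq = 35.7143 − 12 = 23.7143; wedge = 62.52 − 42.6 = 19.92.
Welfare loss = ½ × 23.7143 × 19.92 = 236.19.

236.19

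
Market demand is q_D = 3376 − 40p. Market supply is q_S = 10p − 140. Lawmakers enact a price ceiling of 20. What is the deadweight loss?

In inverse form: demand p = 84.4 − 0.025q, supply p = 14 + 0.1q.
Competitive equilibrium: 84.4 − 0.025q = 14 + 0.1q → q* = 563.2, p* = 70.32.
At the ceiling p = 20, quantity supplied = (20 − 14)/0.1 = 60.
Willingness to pay at q' = 60: 84.4 − 0.025·60 = 82.9.
Δq = 563.2 − 60 = 503.2; wedge = 82.9 − 20 = 62.9.
Deadweight loss = ½ × 503.2 × 62.9 = 15825.64.

15825.64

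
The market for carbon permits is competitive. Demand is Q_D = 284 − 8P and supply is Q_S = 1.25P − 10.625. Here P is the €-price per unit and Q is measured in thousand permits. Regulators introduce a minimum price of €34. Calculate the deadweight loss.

€136.65 thousand

In inverse form: demand P = 35.5 − 0.125Q, supply P = 8.5 + 0.8Q.
Competitive equilibrium: 35.5 − 0.125Q = 8.5 + 0.8Q → Q* = 29.1892, P* = 31.8514.
At the floor P = 34, quantity demanded = (35.5 − 34)/0.125 = 12.
Sellers' marginal cost at Q' = 12: 8.5 + 0.8·12 = 18.1.
ΔQ = 29.1892 − 12 = 17.1892; wedge = 34 − 18.1 = 15.9.
DWL = ½ × 17.1892 × 15.9 = €136.65 thousand.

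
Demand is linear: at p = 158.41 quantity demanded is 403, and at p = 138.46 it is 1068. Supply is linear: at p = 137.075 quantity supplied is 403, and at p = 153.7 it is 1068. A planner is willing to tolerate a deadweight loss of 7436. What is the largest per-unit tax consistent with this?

28.6

Demand slope = (138.46 − 158.41)/(1068 − 403) = −0.03, so p = 170.5 − 0.03q.
Supply slope = (153.7 − 137.075)/(1068 − 403) = 0.025, so p = 127 + 0.025q.
Competitive equilibrium: 170.5 − 0.03q = 127 + 0.025q → q* = 790.9091, p* = 146.7727.
A tax t gives Δq = t/0.055 and wedge t, so DWL = t²/0.11.
t²/0.11 = 7436 → t² = 817.96 → t = 28.6.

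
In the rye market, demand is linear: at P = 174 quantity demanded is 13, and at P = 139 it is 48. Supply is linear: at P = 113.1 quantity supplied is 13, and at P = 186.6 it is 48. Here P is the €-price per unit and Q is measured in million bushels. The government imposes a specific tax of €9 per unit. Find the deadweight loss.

€13.06 million

Demand slope = (139 − 174)/(48 − 13) = −1, so P = 187 − Q.
Supply slope = (186.6 − 113.1)/(48 − 13) = 2.1, so P = 85.8 + 2.1Q.
Competitive equilibrium: 187 − Q = 85.8 + 2.1Q → Q* = 32.6452, P* = 154.3548.
With the tax, the buyer price exceeds the seller price by 9: (187 − Q) − (85.8 + 2.1Q) = 9 → Q' = 29.7419.
ΔQ = 32.6452 − 29.7419 = 2.9033; the wedge equals the tax, 9.
DWL = ½ × 2.9033 × 9 = €13.06 million.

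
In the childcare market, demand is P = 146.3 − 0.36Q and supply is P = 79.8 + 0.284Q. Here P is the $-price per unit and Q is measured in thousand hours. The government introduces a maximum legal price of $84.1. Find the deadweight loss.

$2500.37 thousand

Competitive equilibrium: 146.3 − 0.36Q = 79.8 + 0.284Q → Q* = 103.26087, P* = 109.12609.
At the ceiling P = 84.1, quantity supplied = (84.1 − 79.8)/0.284 = 15.14085.
Willingness to pay at Q' = 15.14085: 146.3 − 0.36·15.14085 = 140.84929.
ΔQ = 103.26087 − 15.14085 = 88.12002; wedge = 140.84929 − 84.1 = 56.74929.
The triangle = ½ × 88.12002 × 56.74929 = $2500.37 thousand.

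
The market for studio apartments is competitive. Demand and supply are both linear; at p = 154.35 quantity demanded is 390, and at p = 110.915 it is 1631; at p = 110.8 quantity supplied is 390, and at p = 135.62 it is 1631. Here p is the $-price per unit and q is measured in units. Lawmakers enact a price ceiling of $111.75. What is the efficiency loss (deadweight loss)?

$15235.26

Demand slope = (110.915 − 154.35)/(1631 − 390) = −0.035, so p = 168 − 0.035q.
Supply slope = (135.62 − 110.8)/(1631 − 390) = 0.02, so p = 103 + 0.02q.
Competitive equilibrium: 168 − 0.035q = 103 + 0.02q → q* = 1181.8182, p* = 126.6364.
At the ceiling p = 111.75, quantity supplied = (111.75 − 103)/0.02 = 437.5.
Willingness to pay at q' = 437.5: 168 − 0.035·437.5 = 152.6875.
Δq = 1181.8182 − 437.5 = 744.3182; wedge = 152.6875 − 111.75 = 40.9375.
The triangle = ½ × 744.3182 × 40.9375 = $15235.26.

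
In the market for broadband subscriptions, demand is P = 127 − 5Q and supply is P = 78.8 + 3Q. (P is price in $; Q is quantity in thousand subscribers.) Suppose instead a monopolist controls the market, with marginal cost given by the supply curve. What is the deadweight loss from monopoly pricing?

Competitive equilibrium: 127 − 5Q = 78.8 + 3Q → Q* = 6.025, P* = 96.875.
Marginal revenue: MR = 127 − 10Q. Set MR = MC: 127 − 10Q = 78.8 + 3Q → Q_m = 3.7077.
Price P_m = 127 − 5·3.7077 = 108.4615; MC(Q_m) = 78.8 + 3·3.7077 = 89.9231.
Competitive Q* = 6.025, so ΔQ = 2.3173; wedge = 108.4615 − 89.9231 = 18.5384.
Deadweight loss = ½ × 2.3173 × 18.5384 = $21.48 thousand.

$21.48 thousand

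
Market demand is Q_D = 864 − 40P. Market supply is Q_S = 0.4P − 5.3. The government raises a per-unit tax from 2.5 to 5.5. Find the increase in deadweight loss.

In inverse form: demand P = 21.6 − 0.025Q, supply P = 13.25 + 2.5Q.
Competitive equilibrium: 21.6 − 0.025Q = 13.25 + 2.5Q → Q* = 3.3069, P* = 21.5173.
For a per-unit tax t: ΔQ = t/2.525, so DWL = ½·t·(t/2.525) = t²/5.05.
At t = 2.5: DWL = 1.238. At t = 5.5: DWL = 5.99.
Increase = 5.99 − 1.238 = 4.75.

4.75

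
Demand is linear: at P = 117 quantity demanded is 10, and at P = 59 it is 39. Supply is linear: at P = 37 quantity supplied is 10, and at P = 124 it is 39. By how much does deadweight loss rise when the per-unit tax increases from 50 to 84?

Demand slope = (59 − 117)/(39 − 10) = −2, so P = 137 − 2Q.
Supply slope = (124 − 37)/(39 − 10) = 3, so P = 7 + 3Q.
Competitive equilibrium: 137 − 2Q = 7 + 3Q → Q* = 26, P* = 85.
For a per-unit tax t: ΔQ = t/5, so DWL = ½·t·(t/5) = t²/10.
At t = 50: DWL = 250. At t = 84: DWL = 705.6.
Increase = 705.6 − 250 = 455.60.

455.60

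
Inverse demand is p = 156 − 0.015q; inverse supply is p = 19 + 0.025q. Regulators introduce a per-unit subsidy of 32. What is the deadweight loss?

12800

Competitive equilibrium: 156 − 0.015q = 19 + 0.025q → q* = 3425, p* = 104.625.
The subsidy lowers effective supply by 32: p = 0.025q − 13.
New quantity: 156 − 0.015q = 0.025q − 13 → q' = 4225.
Overproduction Δq = 4225 − 3425 = 800; wedge = subsidy = 32.
Deadweight loss = ½ × 800 × 32 = 12800.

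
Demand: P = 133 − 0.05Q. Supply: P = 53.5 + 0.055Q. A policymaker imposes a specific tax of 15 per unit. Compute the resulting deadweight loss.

Competitive equilibrium: 133 − 0.05Q = 53.5 + 0.055Q → Q* = 757.1429, P* = 95.1429.
With the tax, the buyer price exceeds the seller price by 15: (133 − 0.05Q) − (53.5 + 0.055Q) = 15 → Q' = 614.2857.
ΔQ = 757.1429 − 614.2857 = 142.8572; the wedge equals the tax, 15.
Welfare loss = ½ × 142.8572 × 15 = 1071.43.

1071.43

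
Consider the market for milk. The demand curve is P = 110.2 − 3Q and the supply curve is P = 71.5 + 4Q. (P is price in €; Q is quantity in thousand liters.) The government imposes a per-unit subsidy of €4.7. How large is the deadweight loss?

Competitive equilibrium: 110.2 − 3Q = 71.5 + 4Q → Q* = 5.5286, P* = 93.6143.
The subsidy lowers effective supply by 4.7: P = 66.8 + 4Q.
New quantity: 110.2 − 3Q = 66.8 + 4Q → Q' = 6.2.
Overproduction ΔQ = 6.2 − 5.5286 = 0.6714; wedge = subsidy = 4.7.
Deadweight loss = ½ × 0.6714 × 4.7 = €1.58 thousand.

€1.58 thousand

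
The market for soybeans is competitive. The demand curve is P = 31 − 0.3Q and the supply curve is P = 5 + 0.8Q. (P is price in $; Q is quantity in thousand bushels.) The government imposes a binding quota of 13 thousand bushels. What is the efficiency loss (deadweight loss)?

Competitive equilibrium: 31 − 0.3Q = 5 + 0.8Q → Q* = 23.6364, P* = 23.9091.
At Q = 13: demand price = 31 − 0.3·13 = 27.1; supply price = 5 + 0.8·13 = 15.4.
ΔQ = 23.6364 − 13 = 10.6364; wedge = 27.1 − 15.4 = 11.7.
Deadweight loss = ½ × 10.6364 × 11.7 = $62.22 thousand.

$62.22 thousand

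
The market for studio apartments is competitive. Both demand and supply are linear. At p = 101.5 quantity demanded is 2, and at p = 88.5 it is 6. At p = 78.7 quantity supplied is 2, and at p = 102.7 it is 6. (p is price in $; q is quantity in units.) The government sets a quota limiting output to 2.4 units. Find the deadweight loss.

$19.72

Demand slope = (88.5 − 101.5)/(6 − 2) = −3.25, so p = 108 − 3.25q.
Supply slope = (102.7 − 78.7)/(6 − 2) = 6, so p = 66.7 + 6q.
Competitive equilibrium: 108 − 3.25q = 66.7 + 6q → q* = 4.4649, p* = 93.4892.
At q = 2.4: demand price = 108 − 3.25·2.4 = 100.2; supply price = 66.7 + 6·2.4 = 81.1.
Δq = 4.4649 − 2.4 = 2.0649; wedge = 100.2 − 81.1 = 19.1.
Deadweight loss = ½ × 2.0649 × 19.1 = $19.72.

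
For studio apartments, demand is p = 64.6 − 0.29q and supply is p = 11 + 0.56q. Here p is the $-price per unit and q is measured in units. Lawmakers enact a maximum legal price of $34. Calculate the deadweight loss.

Competitive equilibrium: 64.6 − 0.29q = 11 + 0.56q → q* = 63.0588, p* = 46.3129.
At the ceiling p = 34, quantity supplied = (34 − 11)/0.56 = 41.0714.
Willingness to pay at q' = 41.0714: 64.6 − 0.29·41.0714 = 52.6893.
Δq = 63.0588 − 41.0714 = 21.9874; wedge = 52.6893 − 34 = 18.6893.
DWL = ½ × 21.9874 × 18.6893 = $205.46.

$205.46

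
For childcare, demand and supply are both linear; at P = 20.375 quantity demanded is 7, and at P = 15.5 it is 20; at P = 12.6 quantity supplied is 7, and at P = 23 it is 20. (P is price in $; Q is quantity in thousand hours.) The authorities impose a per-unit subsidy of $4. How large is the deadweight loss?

Demand slope = (15.5 − 20.375)/(20 − 7) = −0.375, so P = 23 − 0.375Q.
Supply slope = (23 − 12.6)/(20 − 7) = 0.8, so P = 7 + 0.8Q.
Competitive equilibrium: 23 − 0.375Q = 7 + 0.8Q → Q* = 13.617, P* = 17.8936.
The subsidy lowers effective supply by 4: P = 3 + 0.8Q.
New quantity: 23 − 0.375Q = 3 + 0.8Q → Q' = 17.0213.
Overproduction ΔQ = 17.0213 − 13.617 = 3.4043; wedge = subsidy = 4.
DWL = ½ × 3.4043 × 4 = $6.81 thousand.

$6.81 thousand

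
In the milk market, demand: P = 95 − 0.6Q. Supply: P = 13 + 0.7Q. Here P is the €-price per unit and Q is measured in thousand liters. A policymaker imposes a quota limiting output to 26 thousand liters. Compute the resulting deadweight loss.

€893.55 thousand

Competitive equilibrium: 95 − 0.6Q = 13 + 0.7Q → Q* = 63.0769, P* = 57.1538.
At Q = 26: demand price = 95 − 0.6·26 = 79.4; supply price = 13 + 0.7·26 = 31.2.
ΔQ = 63.0769 − 26 = 37.0769; wedge = 79.4 − 31.2 = 48.2.
The triangle = ½ × 37.0769 × 48.2 = €893.55 thousand.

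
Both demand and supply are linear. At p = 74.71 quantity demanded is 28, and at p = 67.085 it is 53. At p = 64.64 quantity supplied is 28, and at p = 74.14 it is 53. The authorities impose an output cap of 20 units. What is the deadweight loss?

Demand slope = (67.085 − 74.71)/(53 − 28) = −0.305, so p = 83.25 − 0.305q.
Supply slope = (74.14 − 64.64)/(53 − 28) = 0.38, so p = 54 + 0.38q.
Competitive equilibrium: 83.25 − 0.305q = 54 + 0.38q → q* = 42.7007, p* = 70.2263.
At q = 20: demand price = 83.25 − 0.305·20 = 77.15; supply price = 54 + 0.38·20 = 61.6.
Δq = 42.7007 − 20 = 22.7007; wedge = 77.15 − 61.6 = 15.55.
Deadweight loss = ½ × 22.7007 × 15.55 = 176.50.

176.50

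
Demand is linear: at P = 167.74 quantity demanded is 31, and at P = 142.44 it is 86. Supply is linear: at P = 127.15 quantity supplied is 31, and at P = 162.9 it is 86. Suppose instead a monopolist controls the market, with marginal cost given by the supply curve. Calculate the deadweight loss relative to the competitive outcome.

Demand slope = (142.44 − 167.74)/(86 − 31) = −0.46, so P = 182 − 0.46Q.
Supply slope = (162.9 − 127.15)/(86 − 31) = 0.65, so P = 107 + 0.65Q.
Competitive equilibrium: 182 − 0.46Q = 107 + 0.65Q → Q* = 67.5676, P* = 150.9189.
Marginal revenue: MR = 182 − 0.92Q. Set MR = MC: 182 − 0.92Q = 107 + 0.65Q → Q_m = 47.7707.
Price P_m = 182 − 0.46·47.7707 = 160.0255; MC(Q_m) = 107 + 0.65·47.7707 = 138.051.
Competitive Q* = 67.5676, so ΔQ = 19.7969; wedge = 160.0255 − 138.051 = 21.9745.
The triangle = ½ × 19.7969 × 21.9745 = 217.51.

217.51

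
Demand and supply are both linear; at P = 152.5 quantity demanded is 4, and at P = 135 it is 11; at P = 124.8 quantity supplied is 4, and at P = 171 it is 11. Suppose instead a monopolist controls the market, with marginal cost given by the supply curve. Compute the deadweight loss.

10.49

Demand slope = (135 − 152.5)/(11 − 4) = −2.5, so P = 162.5 − 2.5Q.
Supply slope = (171 − 124.8)/(11 − 4) = 6.6, so P = 98.4 + 6.6Q.
Competitive equilibrium: 162.5 − 2.5Q = 98.4 + 6.6Q → Q* = 7.044, P* = 144.8901.
Marginal revenue: MR = 162.5 − 5Q. Set MR = MC: 162.5 − 5Q = 98.4 + 6.6Q → Q_m = 5.5259.
Price P_m = 162.5 − 2.5·5.5259 = 148.6853; MC(Q_m) = 98.4 + 6.6·5.5259 = 134.8709.
Competitive Q* = 7.044, so ΔQ = 1.5181; wedge = 148.6853 − 134.8709 = 13.8144.
Welfare loss = ½ × 1.5181 × 13.8144 = 10.49.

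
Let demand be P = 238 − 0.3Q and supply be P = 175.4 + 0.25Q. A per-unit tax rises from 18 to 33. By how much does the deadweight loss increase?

Competitive equilibrium: 238 − 0.3Q = 175.4 + 0.25Q → Q* = 113.8182, P* = 203.8545.
For a per-unit tax t: ΔQ = t/0.55, so DWL = ½·t·(t/0.55) = t²/1.1.
At t = 18: DWL = 294.5455. At t = 33: DWL = 990.
Increase = 990 − 294.5455 = 695.45.

695.45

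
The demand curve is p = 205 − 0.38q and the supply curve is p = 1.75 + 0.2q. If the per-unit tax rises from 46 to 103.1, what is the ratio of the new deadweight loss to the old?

Competitive equilibrium: 205 − 0.38q = 1.75 + 0.2q → q* = 350.431, p* = 71.8362.
For a per-unit tax t: Δq = t/0.58, so DWL = ½·t·(t/0.58) = t²/1.16.
At t = 46: DWL = 1824.138. At t = 103.1: DWL = 9163.457.
Ratio = (103.1/46)² = 5.023.

5.023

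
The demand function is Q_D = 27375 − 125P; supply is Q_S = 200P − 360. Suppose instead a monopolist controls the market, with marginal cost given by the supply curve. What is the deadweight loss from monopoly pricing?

In inverse form: demand P = 219 − 0.008Q, supply P = 1.8 + 0.005Q.
Competitive equilibrium: 219 − 0.008Q = 1.8 + 0.005Q → Q* = 16707.692308, P* = 85.338462.
Marginal revenue: MR = 219 − 0.016Q. Set MR = MC: 219 − 0.016Q = 1.8 + 0.005Q → Q_m = 10342.857143.
Price P_m = 219 − 0.008·10342.857143 = 136.257143; MC(Q_m) = 1.8 + 0.005·10342.857143 = 53.514286.
Competitive Q* = 16707.692308, so ΔQ = 6364.835165; wedge = 136.257143 − 53.514286 = 82.742857.
The triangle = ½ × 6364.835165 × 82.742857 = 263322.32.

263322.32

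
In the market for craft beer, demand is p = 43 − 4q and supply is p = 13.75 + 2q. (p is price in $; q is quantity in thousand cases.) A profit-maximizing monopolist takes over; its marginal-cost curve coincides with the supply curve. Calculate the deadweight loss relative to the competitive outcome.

Competitive equilibrium: 43 − 4q = 13.75 + 2q → q* = 4.875, p* = 23.5.
Marginal revenue: MR = 43 − 8q. Set MR = MC: 43 − 8q = 13.75 + 2q → q_m = 2.925.
Price p_m = 43 − 4·2.925 = 31.3; MC(q_m) = 13.75 + 2·2.925 = 19.6.
Competitive q* = 4.875, so Δq = 1.95; wedge = 31.3 − 19.6 = 11.7.
Welfare loss = ½ × 1.95 × 11.7 = $11.41 thousand.

$11.41 thousand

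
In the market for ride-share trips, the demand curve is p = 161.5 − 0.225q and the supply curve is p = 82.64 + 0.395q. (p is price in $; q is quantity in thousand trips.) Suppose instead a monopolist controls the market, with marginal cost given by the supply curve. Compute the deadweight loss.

Competitive equilibrium: 161.5 − 0.225q = 82.64 + 0.395q → q* = 127.1935, p* = 132.8815.
Marginal revenue: MR = 161.5 − 0.45q. Set MR = MC: 161.5 − 0.45q = 82.64 + 0.395q → q_m = 93.3254.
Price p_m = 161.5 − 0.225·93.3254 = 140.5018; MC(q_m) = 82.64 + 0.395·93.3254 = 119.5035.
Competitive q* = 127.1935, so Δq = 33.8681; wedge = 140.5018 − 119.5035 = 20.9983.
DWL = ½ × 33.8681 × 20.9983 = $355.59 thousand.

$355.59 thousand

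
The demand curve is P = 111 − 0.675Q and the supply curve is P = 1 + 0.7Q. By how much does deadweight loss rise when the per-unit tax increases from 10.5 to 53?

981.36

Competitive equilibrium: 111 − 0.675Q = 1 + 0.7Q → Q* = 80, P* = 57.
For a per-unit tax t: ΔQ = t/1.375, so DWL = ½·t·(t/1.375) = t²/2.75.
At t = 10.5: DWL = 40.091. At t = 53: DWL = 1021.455.
Increase = 1021.455 − 40.091 = 981.36.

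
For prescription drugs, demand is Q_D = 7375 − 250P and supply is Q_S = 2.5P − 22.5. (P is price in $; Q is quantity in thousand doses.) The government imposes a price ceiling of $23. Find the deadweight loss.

In inverse form: demand P = 29.5 − 0.004Q, supply P = 9 + 0.4Q.
Competitive equilibrium: 29.5 − 0.004Q = 9 + 0.4Q → Q* = 50.7426, P* = 29.297.
At the ceiling P = 23, quantity supplied = (23 − 9)/0.4 = 35.
Willingness to pay at Q' = 35: 29.5 − 0.004·35 = 29.36.
ΔQ = 50.7426 − 35 = 15.7426; wedge = 29.36 − 23 = 6.36.
DWL = ½ × 15.7426 × 6.36 = $50.06 thousand.

$50.06 thousand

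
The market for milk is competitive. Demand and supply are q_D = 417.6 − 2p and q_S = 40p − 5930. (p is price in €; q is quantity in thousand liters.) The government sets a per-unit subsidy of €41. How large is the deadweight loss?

€1600.95 thousand

In inverse form: demand p = 208.8 − 0.5q, supply p = 148.25 + 0.025q.
Competitive equilibrium: 208.8 − 0.5q = 148.25 + 0.025q → q* = 115.3333, p* = 151.1333.
The subsidy lowers effective supply by 41: p = 107.25 + 0.025q.
New quantity: 208.8 − 0.5q = 107.25 + 0.025q → q' = 193.4286.
Overproduction Δq = 193.4286 − 115.3333 = 78.0953; wedge = subsidy = 41.
Welfare loss = ½ × 78.0953 × 41 = €1600.95 thousand.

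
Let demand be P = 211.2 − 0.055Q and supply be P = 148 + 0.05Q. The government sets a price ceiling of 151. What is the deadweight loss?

15417.19

Competitive equilibrium: 211.2 − 0.055Q = 148 + 0.05Q → Q* = 601.9048, P* = 178.0952.
At the ceiling P = 151, quantity supplied = (151 − 148)/0.05 = 60.
Willingness to pay at Q' = 60: 211.2 − 0.055·60 = 207.9.
ΔQ = 601.9048 − 60 = 541.9048; wedge = 207.9 − 151 = 56.9.
Deadweight loss = ½ × 541.9048 × 56.9 = 15417.19.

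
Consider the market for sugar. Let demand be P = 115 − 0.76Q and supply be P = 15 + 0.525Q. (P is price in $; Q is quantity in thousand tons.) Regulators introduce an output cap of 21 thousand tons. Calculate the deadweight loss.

Competitive equilibrium: 115 − 0.76Q = 15 + 0.525Q → Q* = 77.821, P* = 55.856.
At Q = 21: demand price = 115 − 0.76·21 = 99.04; supply price = 15 + 0.525·21 = 26.025.
ΔQ = 77.821 − 21 = 56.821; wedge = 99.04 − 26.025 = 73.015.
Deadweight loss = ½ × 56.821 × 73.015 = $2074.39 thousand.

$2074.39 thousand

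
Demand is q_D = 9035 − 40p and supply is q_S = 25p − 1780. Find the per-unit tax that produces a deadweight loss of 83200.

In inverse form: demand p = 225.875 − 0.025q, supply p = 71.2 + 0.04q.
Competitive equilibrium: 225.875 − 0.025q = 71.2 + 0.04q → q* = 2379.6154, p* = 166.3846.
A tax t gives Δq = t/0.065 and wedge t, so DWL = t²/0.13.
t²/0.13 = 83200 → t² = 10816 → t = 104.

104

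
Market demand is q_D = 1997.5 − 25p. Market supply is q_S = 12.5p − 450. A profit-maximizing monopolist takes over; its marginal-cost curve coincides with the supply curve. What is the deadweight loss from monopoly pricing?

In inverse form: demand p = 79.9 − 0.04q, supply p = 36 + 0.08q.
Competitive equilibrium: 79.9 − 0.04q = 36 + 0.08q → q* = 365.8333, p* = 65.2667.
Marginal revenue: MR = 79.9 − 0.08q. Set MR = MC: 79.9 − 0.08q = 36 + 0.08q → q_m = 274.375.
Price p_m = 79.9 − 0.04·274.375 = 68.925; MC(q_m) = 36 + 0.08·274.375 = 57.95.
Competitive q* = 365.8333, so Δq = 91.4583; wedge = 68.925 − 57.95 = 10.975.
The triangle = ½ × 91.4583 × 10.975 = 501.88.

501.88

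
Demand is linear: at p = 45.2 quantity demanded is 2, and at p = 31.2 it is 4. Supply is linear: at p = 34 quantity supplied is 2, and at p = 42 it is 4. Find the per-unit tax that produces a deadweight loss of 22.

Demand slope = (31.2 − 45.2)/(4 − 2) = −7, so p = 59.2 − 7q.
Supply slope = (42 − 34)/(4 − 2) = 4, so p = 26 + 4q.
Competitive equilibrium: 59.2 − 7q = 26 + 4q → q* = 3.0182, p* = 38.0727.
A tax t gives Δq = t/11 and wedge t, so DWL = t²/22.
t²/22 = 22 → t² = 484 → t = 22.

22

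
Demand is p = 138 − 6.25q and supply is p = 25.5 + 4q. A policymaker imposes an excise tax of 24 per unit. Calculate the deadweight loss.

28.10

Competitive equilibrium: 138 − 6.25q = 25.5 + 4q → q* = 10.9756, p* = 69.4024.
With the tax, the buyer price exceeds the seller price by 24: (138 − 6.25q) − (25.5 + 4q) = 24 → q' = 8.6341.
Δq = 10.9756 − 8.6341 = 2.3415; the wedge equals the tax, 24.
The triangle = ½ × 2.3415 × 24 = 28.10.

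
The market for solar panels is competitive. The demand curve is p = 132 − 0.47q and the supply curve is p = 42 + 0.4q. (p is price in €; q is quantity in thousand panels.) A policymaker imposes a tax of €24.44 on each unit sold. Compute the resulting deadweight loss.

€343.28 thousand

Competitive equilibrium: 132 − 0.47q = 42 + 0.4q → q* = 103.4483, p* = 83.3793.
With the tax, the buyer price exceeds the seller price by 24.44: (132 − 0.47q) − (42 + 0.4q) = 24.44 → q' = 75.3563.
Δq = 103.4483 − 75.3563 = 28.092; the wedge equals the tax, 24.44.
The triangle = ½ × 28.092 × 24.44 = €343.28 thousand.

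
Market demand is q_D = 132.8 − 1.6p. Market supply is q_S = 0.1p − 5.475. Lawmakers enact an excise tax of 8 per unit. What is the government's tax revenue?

15.25

In inverse form: demand p = 83 − 0.625q, supply p = 54.75 + 10q.
Competitive equilibrium: 83 − 0.625q = 54.75 + 10q → q* = 2.6588, p* = 81.3382.
With the tax, the buyer price exceeds the seller price by 8: (83 − 0.625q) − (54.75 + 10q) = 8 → q' = 1.9059.
Tax revenue = 8 × 1.9059 = 15.25.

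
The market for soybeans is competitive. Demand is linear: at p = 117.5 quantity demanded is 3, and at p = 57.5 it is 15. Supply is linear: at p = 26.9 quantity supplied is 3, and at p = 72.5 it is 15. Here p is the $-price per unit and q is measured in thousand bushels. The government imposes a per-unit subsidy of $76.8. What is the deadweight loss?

$335.13 thousand

Demand slope = (57.5 − 117.5)/(15 − 3) = −5, so p = 132.5 − 5q.
Supply slope = (72.5 − 26.9)/(15 − 3) = 3.8, so p = 15.5 + 3.8q.
Competitive equilibrium: 132.5 − 5q = 15.5 + 3.8q → q* = 13.29545, p* = 66.02273.
The subsidy lowers effective supply by 76.8: p = 3.8q − 61.3.
New quantity: 132.5 − 5q = 3.8q − 61.3 → q' = 22.02273.
Overproduction Δq = 22.02273 − 13.29545 = 8.72728; wedge = subsidy = 76.8.
Welfare loss = ½ × 8.72728 × 76.8 = $335.13 thousand.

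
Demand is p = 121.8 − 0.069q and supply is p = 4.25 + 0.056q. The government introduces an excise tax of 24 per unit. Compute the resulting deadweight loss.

2304

Competitive equilibrium: 121.8 − 0.069q = 4.25 + 0.056q → q* = 940.4, p* = 56.9124.
With the tax, the buyer price exceeds the seller price by 24: (121.8 − 0.069q) − (4.25 + 0.056q) = 24 → q' = 748.4.
Δq = 940.4 − 748.4 = 192; the wedge equals the tax, 24.
The triangle = ½ × 192 × 24 = 2304.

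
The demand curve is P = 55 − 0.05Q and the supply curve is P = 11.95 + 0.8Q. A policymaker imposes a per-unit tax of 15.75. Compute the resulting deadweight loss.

Competitive equilibrium: 55 − 0.05Q = 11.95 + 0.8Q → Q* = 50.6471, P* = 52.4676.
With the tax, the buyer price exceeds the seller price by 15.75: (55 − 0.05Q) − (11.95 + 0.8Q) = 15.75 → Q' = 32.1176.
ΔQ = 50.6471 − 32.1176 = 18.5295; the wedge equals the tax, 15.75.
DWL = ½ × 18.5295 × 15.75 = 145.92.

145.92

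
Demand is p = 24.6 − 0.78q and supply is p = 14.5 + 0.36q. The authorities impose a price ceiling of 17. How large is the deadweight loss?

2.09

Competitive equilibrium: 24.6 − 0.78q = 14.5 + 0.36q → q* = 8.8596, p* = 17.6895.
At the ceiling p = 17, quantity supplied = (17 − 14.5)/0.36 = 6.9444.
Willingness to pay at q' = 6.9444: 24.6 − 0.78·6.9444 = 19.1834.
Δq = 8.8596 − 6.9444 = 1.9152; wedge = 19.1834 − 17 = 2.1834.
Welfare loss = ½ × 1.9152 × 2.1834 = 2.09.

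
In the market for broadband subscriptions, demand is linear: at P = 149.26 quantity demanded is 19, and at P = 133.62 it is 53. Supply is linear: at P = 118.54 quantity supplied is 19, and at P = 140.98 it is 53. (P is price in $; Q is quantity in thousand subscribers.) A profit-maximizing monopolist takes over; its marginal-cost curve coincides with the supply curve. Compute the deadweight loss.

Demand slope = (133.62 − 149.26)/(53 − 19) = −0.46, so P = 158 − 0.46Q.
Supply slope = (140.98 − 118.54)/(53 − 19) = 0.66, so P = 106 + 0.66Q.
Competitive equilibrium: 158 − 0.46Q = 106 + 0.66Q → Q* = 46.4286, P* = 136.6429.
Marginal revenue: MR = 158 − 0.92Q. Set MR = MC: 158 − 0.92Q = 106 + 0.66Q → Q_m = 32.9114.
Price P_m = 158 − 0.46·32.9114 = 142.8608; MC(Q_m) = 106 + 0.66·32.9114 = 127.7215.
Competitive Q* = 46.4286, so ΔQ = 13.5172; wedge = 142.8608 − 127.7215 = 15.1393.
DWL = ½ × 13.5172 × 15.1393 = $102.32 thousand.

$102.32 thousand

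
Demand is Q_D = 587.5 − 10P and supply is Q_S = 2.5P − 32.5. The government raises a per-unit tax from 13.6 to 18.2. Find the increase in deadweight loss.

In inverse form: demand P = 58.75 − 0.1Q, supply P = 13 + 0.4Q.
Competitive equilibrium: 58.75 − 0.1Q = 13 + 0.4Q → Q* = 91.5, P* = 49.6.
For a per-unit tax t: ΔQ = t/0.5, so DWL = ½·t·(t/0.5) = t²/1.
At t = 13.6: DWL = 184.96. At t = 18.2: DWL = 331.24.
Increase = 331.24 − 184.96 = 146.28.

146.28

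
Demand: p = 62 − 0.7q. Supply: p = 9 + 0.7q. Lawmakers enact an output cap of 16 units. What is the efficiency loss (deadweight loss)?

Competitive equilibrium: 62 − 0.7q = 9 + 0.7q → q* = 37.8571, p* = 35.5.
At q = 16: demand price = 62 − 0.7·16 = 50.8; supply price = 9 + 0.7·16 = 20.2.
Δq = 37.8571 − 16 = 21.8571; wedge = 50.8 − 20.2 = 30.6.
DWL = ½ × 21.8571 × 30.6 = 334.41.

334.41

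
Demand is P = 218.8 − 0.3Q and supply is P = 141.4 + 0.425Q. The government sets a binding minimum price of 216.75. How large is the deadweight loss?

3619.59

Competitive equilibrium: 218.8 − 0.3Q = 141.4 + 0.425Q → Q* = 106.75862, P* = 186.77241.
At the floor P = 216.75, quantity demanded = (218.8 − 216.75)/0.3 = 6.83333.
Sellers' marginal cost at Q' = 6.83333: 141.4 + 0.425·6.83333 = 144.30417.
ΔQ = 106.75862 − 6.83333 = 99.92529; wedge = 216.75 − 144.30417 = 72.44583.
DWL = ½ × 99.92529 × 72.44583 = 3619.59.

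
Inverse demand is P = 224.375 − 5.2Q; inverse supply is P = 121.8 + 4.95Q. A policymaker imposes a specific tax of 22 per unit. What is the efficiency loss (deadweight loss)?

23.84

Competitive equilibrium: 224.375 − 5.2Q = 121.8 + 4.95Q → Q* = 10.1059, P* = 171.8243.
With the tax, the buyer price exceeds the seller price by 22: (224.375 − 5.2Q) − (121.8 + 4.95Q) = 22 → Q' = 7.9384.
ΔQ = 10.1059 − 7.9384 = 2.1675; the wedge equals the tax, 22.
The triangle = ½ × 2.1675 × 22 = 23.84.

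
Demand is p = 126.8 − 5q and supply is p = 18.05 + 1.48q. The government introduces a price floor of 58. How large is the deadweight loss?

Competitive equilibrium: 126.8 − 5q = 18.05 + 1.48q → q* = 16.7824, p* = 42.888.
At the floor p = 58, quantity demanded = (126.8 − 58)/5 = 13.76.
Sellers' marginal cost at q' = 13.76: 18.05 + 1.48·13.76 = 38.4148.
Δq = 16.7824 − 13.76 = 3.0224; wedge = 58 − 38.4148 = 19.5852.
Deadweight loss = ½ × 3.0224 × 19.5852 = 29.60.

29.60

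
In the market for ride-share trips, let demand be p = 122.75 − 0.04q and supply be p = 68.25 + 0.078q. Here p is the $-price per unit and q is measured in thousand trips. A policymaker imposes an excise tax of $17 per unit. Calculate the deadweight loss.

$1224.58 thousand

Competitive equilibrium: 122.75 − 0.04q = 68.25 + 0.078q → q* = 461.8644, p* = 104.2754.
With the tax, the buyer price exceeds the seller price by 17: (122.75 − 0.04q) − (68.25 + 0.078q) = 17 → q' = 317.7966.
Δq = 461.8644 − 317.7966 = 144.0678; the wedge equals the tax, 17.
Welfare loss = ½ × 144.0678 × 17 = $1224.58 thousand.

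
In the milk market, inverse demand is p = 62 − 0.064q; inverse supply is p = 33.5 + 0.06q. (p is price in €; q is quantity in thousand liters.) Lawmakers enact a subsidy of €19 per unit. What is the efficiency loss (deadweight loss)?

Competitive equilibrium: 62 − 0.064q = 33.5 + 0.06q → q* = 229.8387, p* = 47.2903.
The subsidy lowers effective supply by 19: p = 14.5 + 0.06q.
New quantity: 62 − 0.064q = 14.5 + 0.06q → q' = 383.0645.
Overproduction Δq = 383.0645 − 229.8387 = 153.2258; wedge = subsidy = 19.
Deadweight loss = ½ × 153.2258 × 19 = €1455.65 thousand.

€1455.65 thousand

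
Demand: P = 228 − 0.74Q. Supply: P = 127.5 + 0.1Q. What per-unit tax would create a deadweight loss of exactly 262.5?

Competitive equilibrium: 228 − 0.74Q = 127.5 + 0.1Q → Q* = 119.6429, P* = 139.4643.
A tax t gives ΔQ = t/0.84 and wedge t, so DWL = t²/1.68.
t²/1.68 = 262.5 → t² = 441 → t = 21.

21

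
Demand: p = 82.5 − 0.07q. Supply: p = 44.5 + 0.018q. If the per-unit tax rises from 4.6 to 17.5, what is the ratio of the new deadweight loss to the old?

Competitive equilibrium: 82.5 − 0.07q = 44.5 + 0.018q → q* = 431.8182, p* = 52.2727.
For a per-unit tax t: Δq = t/0.088, so DWL = ½·t·(t/0.088) = t²/0.176.
At t = 4.6: DWL = 120.227. At t = 17.5: DWL = 1740.057.
Ratio = (17.5/4.6)² = 14.473.

14.473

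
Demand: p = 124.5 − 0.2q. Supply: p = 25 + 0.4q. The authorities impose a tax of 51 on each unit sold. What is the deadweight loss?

Competitive equilibrium: 124.5 − 0.2q = 25 + 0.4q → q* = 165.8333, p* = 91.3333.
With the tax, the buyer price exceeds the seller price by 51: (124.5 − 0.2q) − (25 + 0.4q) = 51 → q' = 80.8333.
Δq = 165.8333 − 80.8333 = 85; the wedge equals the tax, 51.
DWL = ½ × 85 × 51 = 2167.50.

2167.50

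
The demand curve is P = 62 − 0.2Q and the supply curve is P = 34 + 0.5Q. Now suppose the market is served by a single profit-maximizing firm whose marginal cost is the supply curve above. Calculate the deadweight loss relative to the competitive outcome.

Competitive equilibrium: 62 − 0.2Q = 34 + 0.5Q → Q* = 40, P* = 54.
Marginal revenue: MR = 62 − 0.4Q. Set MR = MC: 62 − 0.4Q = 34 + 0.5Q → Q_m = 31.1111.
Price P_m = 62 − 0.2·31.1111 = 55.7778; MC(Q_m) = 34 + 0.5·31.1111 = 49.5556.
Competitive Q* = 40, so ΔQ = 8.8889; wedge = 55.7778 − 49.5556 = 6.2222.
The triangle = ½ × 8.8889 × 6.2222 = 27.65.

27.65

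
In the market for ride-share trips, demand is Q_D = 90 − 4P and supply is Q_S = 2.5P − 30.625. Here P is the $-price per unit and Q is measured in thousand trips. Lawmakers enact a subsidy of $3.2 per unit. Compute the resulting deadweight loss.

In inverse form: demand P = 22.5 − 0.25Q, supply P = 12.25 + 0.4Q.
Competitive equilibrium: 22.5 − 0.25Q = 12.25 + 0.4Q → Q* = 15.7692, P* = 18.5577.
The subsidy lowers effective supply by 3.2: P = 9.05 + 0.4Q.
New quantity: 22.5 − 0.25Q = 9.05 + 0.4Q → Q' = 20.6923.
Overproduction ΔQ = 20.6923 − 15.7692 = 4.9231; wedge = subsidy = 3.2.
The triangle = ½ × 4.9231 × 3.2 = $7.88 thousand.

$7.88 thousand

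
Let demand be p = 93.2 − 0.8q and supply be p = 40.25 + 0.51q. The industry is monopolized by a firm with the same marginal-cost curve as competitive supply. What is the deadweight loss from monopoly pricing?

Competitive equilibrium: 93.2 − 0.8q = 40.25 + 0.51q → q* = 40.4198, p* = 60.8641.
Marginal revenue: MR = 93.2 − 1.6q. Set MR = MC: 93.2 − 1.6q = 40.25 + 0.51q → q_m = 25.0948.
Price p_m = 93.2 − 0.8·25.0948 = 73.1242; MC(q_m) = 40.25 + 0.51·25.0948 = 53.0483.
Competitive q* = 40.4198, so Δq = 15.325; wedge = 73.1242 − 53.0483 = 20.0759.
Deadweight loss = ½ × 15.325 × 20.0759 = 153.83.

153.83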